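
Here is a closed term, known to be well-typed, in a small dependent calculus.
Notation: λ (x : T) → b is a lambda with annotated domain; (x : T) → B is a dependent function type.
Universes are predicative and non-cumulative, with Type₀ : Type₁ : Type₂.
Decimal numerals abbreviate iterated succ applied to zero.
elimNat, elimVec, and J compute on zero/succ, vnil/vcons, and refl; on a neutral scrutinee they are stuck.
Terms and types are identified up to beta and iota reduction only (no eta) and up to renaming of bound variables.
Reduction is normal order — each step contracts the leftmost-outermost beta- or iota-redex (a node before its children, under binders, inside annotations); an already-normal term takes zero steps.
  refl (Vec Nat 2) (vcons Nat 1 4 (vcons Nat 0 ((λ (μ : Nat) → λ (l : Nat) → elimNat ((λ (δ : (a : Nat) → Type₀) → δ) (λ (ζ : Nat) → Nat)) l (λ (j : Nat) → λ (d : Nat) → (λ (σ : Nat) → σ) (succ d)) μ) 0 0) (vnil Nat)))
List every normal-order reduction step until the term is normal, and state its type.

reduction (normal order):
  refl (Vec Nat 2) (vcons Nat 1 4 (vcons Nat 0 ((λ (μ : Nat) → λ (l : Nat) → elimNat ((λ (δ : (a : Nat) → Type₀) → δ) (λ (ζ : Nat) → Nat)) l (λ (j : Nat) → λ (d : Nat) → (λ (σ : Nat) → σ) (succ d)) μ) 0 0) (vnil Nat)))
  ~> refl (Vec Nat 2) (vcons Nat 1 4 (vcons Nat 0 ((λ (μ : Nat) → elimNat ((λ (l : (δ : Nat) → Type₀) → l) (λ (a : Nat) → Nat)) μ (λ (ζ : Nat) → λ (j : Nat) → (λ (d : Nat) → d) (succ j)) 0) 0) (vnil Nat)))
  ~> refl (Vec Nat 2) (vcons Nat 1 4 (vcons Nat 0 (elimNat ((λ (μ : (l : Nat) → Type₀) → μ) (λ (δ : Nat) → Nat)) 0 (λ (a : Nat) → λ (ζ : Nat) → (λ (j : Nat) → j) (succ ζ)) 0) (vnil Nat)))
  ~> refl (Vec Nat 2) (vcons Nat 1 4 (vcons Nat 0 0 (vnil Nat)))
type:
  Eq (Vec Nat 2) (vcons Nat 1 4 (vcons Nat 0 0 (vnil Nat))) (vcons Nat 1 4 (vcons Nat 0 0 (vnil Nat)))


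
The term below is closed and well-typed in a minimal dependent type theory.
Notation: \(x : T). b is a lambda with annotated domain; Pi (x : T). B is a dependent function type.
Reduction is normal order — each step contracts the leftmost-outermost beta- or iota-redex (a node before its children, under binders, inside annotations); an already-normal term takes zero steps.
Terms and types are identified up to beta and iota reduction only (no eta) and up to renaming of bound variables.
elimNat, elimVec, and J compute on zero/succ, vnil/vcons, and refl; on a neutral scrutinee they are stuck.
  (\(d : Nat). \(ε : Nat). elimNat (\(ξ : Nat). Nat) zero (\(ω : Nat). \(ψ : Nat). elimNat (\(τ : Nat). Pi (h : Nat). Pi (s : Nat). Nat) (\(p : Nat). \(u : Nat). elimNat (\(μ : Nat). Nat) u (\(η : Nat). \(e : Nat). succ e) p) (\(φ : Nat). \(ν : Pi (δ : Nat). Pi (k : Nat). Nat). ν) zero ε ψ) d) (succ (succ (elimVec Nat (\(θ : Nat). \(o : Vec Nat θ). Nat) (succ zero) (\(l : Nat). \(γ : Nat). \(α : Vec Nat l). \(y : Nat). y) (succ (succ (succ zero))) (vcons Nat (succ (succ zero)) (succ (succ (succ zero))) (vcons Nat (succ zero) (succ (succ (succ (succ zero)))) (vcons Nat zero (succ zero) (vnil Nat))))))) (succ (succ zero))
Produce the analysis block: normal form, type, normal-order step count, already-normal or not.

normal form:
  succ (succ (succ (succ (succ (succ zero)))))
the term's type:
  Nat
steps to reach normal form (normal order): 58
term was already normal: no
first redex: a beta-redex


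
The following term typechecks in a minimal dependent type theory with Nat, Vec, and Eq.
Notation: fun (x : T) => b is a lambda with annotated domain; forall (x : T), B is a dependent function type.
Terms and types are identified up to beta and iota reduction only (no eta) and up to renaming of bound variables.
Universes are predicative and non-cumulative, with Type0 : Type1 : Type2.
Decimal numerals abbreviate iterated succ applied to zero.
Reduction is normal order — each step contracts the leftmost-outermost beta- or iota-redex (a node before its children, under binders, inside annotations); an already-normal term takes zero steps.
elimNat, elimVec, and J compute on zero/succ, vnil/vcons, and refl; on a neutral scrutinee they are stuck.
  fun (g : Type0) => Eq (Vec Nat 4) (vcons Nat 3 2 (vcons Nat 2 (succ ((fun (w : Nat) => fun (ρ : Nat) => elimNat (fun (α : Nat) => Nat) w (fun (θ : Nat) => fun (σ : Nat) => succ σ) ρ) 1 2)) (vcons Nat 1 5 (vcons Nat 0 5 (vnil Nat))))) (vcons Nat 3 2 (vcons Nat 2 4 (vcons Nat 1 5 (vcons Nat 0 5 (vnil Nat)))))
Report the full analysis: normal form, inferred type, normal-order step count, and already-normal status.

normal form:
  fun (g : Type0) => Eq (Vec Nat 4) (vcons Nat 3 2 (vcons Nat 2 4 (vcons Nat 1 5 (vcons Nat 0 5 (vnil Nat))))) (vcons Nat 3 2 (vcons Nat 2 4 (vcons Nat 1 5 (vcons Nat 0 5 (vnil Nat)))))
inferred type:
  forall (g : Type0), Type0
reduction steps (normal order): 9
started in normal form: no
first redex: a beta-redex


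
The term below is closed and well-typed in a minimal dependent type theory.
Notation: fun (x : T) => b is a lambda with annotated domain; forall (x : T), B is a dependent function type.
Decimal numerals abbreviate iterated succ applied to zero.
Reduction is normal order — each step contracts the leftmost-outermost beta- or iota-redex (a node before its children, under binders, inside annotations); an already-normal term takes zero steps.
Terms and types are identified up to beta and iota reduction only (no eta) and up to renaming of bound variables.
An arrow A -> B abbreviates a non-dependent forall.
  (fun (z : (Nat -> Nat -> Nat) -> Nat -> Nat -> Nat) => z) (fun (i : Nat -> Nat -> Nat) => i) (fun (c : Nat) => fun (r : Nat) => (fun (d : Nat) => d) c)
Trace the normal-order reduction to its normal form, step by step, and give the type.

reduction (normal order):
  (fun (z : (Nat -> Nat -> Nat) -> Nat -> Nat -> Nat) => z) (fun (i : Nat -> Nat -> Nat) => i) (fun (c : Nat) => fun (r : Nat) => (fun (d : Nat) => d) c)
  ~> (fun (z : Nat -> Nat -> Nat) => z) (fun (i : Nat) => fun (c : Nat) => (fun (r : Nat) => r) i)
  ~> fun (z : Nat) => fun (i : Nat) => (fun (c : Nat) => c) z
  ~> fun (z : Nat) => fun (i : Nat) => z
type:
  Nat -> Nat -> Nat


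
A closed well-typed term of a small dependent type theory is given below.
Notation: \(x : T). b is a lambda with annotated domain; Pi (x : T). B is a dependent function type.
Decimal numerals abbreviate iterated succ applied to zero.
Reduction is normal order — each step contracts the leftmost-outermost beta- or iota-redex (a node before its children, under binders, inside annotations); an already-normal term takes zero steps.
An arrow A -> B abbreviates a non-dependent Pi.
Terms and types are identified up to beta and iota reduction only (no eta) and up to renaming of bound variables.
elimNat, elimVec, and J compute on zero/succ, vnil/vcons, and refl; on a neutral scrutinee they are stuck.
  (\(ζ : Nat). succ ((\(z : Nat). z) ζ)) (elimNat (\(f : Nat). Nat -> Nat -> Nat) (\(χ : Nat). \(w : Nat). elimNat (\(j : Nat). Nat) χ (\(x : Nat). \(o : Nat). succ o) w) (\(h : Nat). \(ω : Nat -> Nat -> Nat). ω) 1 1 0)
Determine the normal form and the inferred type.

resulting normal form:
  2
the term's type:
  Nat
observation: the first redex contracted is a beta-redex; the normal form is reached in 9 normal-order steps.


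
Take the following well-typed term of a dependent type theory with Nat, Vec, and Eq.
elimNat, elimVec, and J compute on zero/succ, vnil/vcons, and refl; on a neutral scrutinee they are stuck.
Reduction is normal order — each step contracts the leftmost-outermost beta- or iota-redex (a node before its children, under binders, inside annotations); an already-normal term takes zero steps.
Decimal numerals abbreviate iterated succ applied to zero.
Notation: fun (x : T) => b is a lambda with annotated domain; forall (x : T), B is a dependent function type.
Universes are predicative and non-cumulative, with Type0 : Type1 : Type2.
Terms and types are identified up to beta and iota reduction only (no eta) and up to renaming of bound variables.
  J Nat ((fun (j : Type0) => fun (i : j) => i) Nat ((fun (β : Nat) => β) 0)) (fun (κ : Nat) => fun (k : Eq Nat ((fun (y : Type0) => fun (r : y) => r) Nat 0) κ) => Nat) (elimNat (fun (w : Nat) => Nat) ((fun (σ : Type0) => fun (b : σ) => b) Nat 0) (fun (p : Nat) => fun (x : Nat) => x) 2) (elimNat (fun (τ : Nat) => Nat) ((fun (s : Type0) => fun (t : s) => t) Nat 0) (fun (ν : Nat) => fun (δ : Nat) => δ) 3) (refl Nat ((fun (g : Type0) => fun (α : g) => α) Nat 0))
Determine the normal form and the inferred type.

resulting normal form:
  0
inferred type:
  Nat
observation: the leftmost-outermost redex is a J iota-redex, and normalization takes 10 steps.


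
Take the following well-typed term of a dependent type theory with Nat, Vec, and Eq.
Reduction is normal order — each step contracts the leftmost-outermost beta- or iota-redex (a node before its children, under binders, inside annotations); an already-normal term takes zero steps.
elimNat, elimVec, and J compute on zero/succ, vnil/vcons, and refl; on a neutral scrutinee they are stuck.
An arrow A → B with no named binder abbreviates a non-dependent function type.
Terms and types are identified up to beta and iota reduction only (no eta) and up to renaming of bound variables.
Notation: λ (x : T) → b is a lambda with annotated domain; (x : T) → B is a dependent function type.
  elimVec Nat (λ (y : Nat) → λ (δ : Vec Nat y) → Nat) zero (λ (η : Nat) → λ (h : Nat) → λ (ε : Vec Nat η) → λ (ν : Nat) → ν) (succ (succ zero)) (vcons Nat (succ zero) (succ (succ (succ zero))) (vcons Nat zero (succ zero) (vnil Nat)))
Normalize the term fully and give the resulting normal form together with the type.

reduced normal form:
  zero
inferred type:
  Nat
observation: 11 normal-order steps normalize the term, beginning with an elimVec iota-redex.


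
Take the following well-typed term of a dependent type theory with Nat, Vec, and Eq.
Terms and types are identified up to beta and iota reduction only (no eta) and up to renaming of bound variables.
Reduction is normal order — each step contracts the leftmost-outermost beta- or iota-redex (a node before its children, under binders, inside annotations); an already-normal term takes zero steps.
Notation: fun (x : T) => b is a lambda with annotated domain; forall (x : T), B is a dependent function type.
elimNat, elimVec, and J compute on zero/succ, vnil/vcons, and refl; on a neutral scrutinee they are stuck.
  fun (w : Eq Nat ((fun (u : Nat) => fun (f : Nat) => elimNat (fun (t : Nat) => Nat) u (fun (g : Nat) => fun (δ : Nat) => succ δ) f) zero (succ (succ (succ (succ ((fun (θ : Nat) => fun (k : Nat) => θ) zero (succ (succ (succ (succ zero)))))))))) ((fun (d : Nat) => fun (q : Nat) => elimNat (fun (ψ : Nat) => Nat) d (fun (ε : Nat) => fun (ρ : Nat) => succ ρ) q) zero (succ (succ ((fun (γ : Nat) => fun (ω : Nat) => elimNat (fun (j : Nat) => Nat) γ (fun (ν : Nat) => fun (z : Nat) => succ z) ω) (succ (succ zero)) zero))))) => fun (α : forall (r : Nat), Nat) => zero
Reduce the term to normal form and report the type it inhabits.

reduced normal form:
  fun (w : Eq Nat (succ (succ (succ (succ zero)))) (succ (succ (succ (succ zero))))) => fun (u : forall (f : Nat), Nat) => zero
inferred type:
  forall (w : Eq Nat (succ (succ (succ (succ zero)))) (succ (succ (succ (succ zero))))), forall (u : forall (f : Nat), Nat), Nat


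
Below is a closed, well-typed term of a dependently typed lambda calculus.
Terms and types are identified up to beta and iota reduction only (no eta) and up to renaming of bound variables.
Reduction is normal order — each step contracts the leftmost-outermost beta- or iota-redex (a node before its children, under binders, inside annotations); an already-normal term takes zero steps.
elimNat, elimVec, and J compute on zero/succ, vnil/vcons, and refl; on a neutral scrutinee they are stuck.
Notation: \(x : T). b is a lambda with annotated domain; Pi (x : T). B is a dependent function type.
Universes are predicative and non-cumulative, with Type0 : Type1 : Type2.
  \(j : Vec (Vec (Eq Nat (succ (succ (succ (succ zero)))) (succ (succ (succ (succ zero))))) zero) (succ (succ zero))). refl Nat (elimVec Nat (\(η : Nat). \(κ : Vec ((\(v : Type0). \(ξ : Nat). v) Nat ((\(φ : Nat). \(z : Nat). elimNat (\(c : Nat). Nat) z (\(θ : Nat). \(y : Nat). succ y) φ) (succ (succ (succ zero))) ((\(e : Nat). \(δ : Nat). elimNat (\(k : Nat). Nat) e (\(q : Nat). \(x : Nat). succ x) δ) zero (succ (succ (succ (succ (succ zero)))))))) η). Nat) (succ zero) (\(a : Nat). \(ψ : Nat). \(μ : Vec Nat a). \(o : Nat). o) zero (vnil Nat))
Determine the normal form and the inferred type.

normal form:
  \(j : Vec (Vec (Eq Nat (succ (succ (succ (succ zero)))) (succ (succ (succ (succ zero))))) zero) (succ (succ zero))). refl Nat (succ zero)
inferred type:
  Pi (j : Vec (Vec (Eq Nat (succ (succ (succ (succ zero)))) (succ (succ (succ (succ zero))))) zero) (succ (succ zero))). Eq Nat (succ zero) (succ zero)
observation: the first redex contracted is an elimVec iota-redex; the normal form is reached in 1 normal-order step.


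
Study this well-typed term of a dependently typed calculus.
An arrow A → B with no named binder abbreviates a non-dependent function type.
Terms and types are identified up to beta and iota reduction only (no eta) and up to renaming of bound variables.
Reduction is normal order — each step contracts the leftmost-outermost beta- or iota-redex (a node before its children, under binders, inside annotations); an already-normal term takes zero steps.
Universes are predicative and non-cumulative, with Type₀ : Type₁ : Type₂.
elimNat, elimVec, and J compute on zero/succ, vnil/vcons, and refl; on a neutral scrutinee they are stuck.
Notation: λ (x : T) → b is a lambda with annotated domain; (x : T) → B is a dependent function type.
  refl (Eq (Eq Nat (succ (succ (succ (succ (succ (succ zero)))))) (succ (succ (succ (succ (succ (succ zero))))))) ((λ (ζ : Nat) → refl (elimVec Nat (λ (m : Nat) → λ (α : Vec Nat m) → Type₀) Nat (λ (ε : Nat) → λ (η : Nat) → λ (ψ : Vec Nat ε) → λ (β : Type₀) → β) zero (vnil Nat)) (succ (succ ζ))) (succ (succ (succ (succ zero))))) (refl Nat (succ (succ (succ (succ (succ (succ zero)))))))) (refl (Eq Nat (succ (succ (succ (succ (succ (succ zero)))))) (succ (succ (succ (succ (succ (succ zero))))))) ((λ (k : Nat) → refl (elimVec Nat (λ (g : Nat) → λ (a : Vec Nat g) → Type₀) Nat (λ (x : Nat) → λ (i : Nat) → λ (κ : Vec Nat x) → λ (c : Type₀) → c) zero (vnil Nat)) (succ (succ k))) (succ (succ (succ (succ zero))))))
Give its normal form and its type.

reduced normal form:
  refl (Eq (Eq Nat (succ (succ (succ (succ (succ (succ zero)))))) (succ (succ (succ (succ (succ (succ zero))))))) (refl Nat (succ (succ (succ (succ (succ (succ zero))))))) (refl Nat (succ (succ (succ (succ (succ (succ zero)))))))) (refl (Eq Nat (succ (succ (succ (succ (succ (succ zero)))))) (succ (succ (succ (succ (succ (succ zero))))))) (refl Nat (succ (succ (succ (succ (succ (succ zero))))))))
inferred type:
  Eq (Eq (Eq Nat (succ (succ (succ (succ (succ (succ zero)))))) (succ (succ (succ (succ (succ (succ zero))))))) (refl Nat (succ (succ (succ (succ (succ (succ zero))))))) (refl Nat (succ (succ (succ (succ (succ (succ zero)))))))) (refl (Eq Nat (succ (succ (succ (succ (succ (succ zero)))))) (succ (succ (succ (succ (succ (succ zero))))))) (refl Nat (succ (succ (succ (succ (succ (succ zero)))))))) (refl (Eq Nat (succ (succ (succ (succ (succ (succ zero)))))) (succ (succ (succ (succ (succ (succ zero))))))) (refl Nat (succ (succ (succ (succ (succ (succ zero))))))))


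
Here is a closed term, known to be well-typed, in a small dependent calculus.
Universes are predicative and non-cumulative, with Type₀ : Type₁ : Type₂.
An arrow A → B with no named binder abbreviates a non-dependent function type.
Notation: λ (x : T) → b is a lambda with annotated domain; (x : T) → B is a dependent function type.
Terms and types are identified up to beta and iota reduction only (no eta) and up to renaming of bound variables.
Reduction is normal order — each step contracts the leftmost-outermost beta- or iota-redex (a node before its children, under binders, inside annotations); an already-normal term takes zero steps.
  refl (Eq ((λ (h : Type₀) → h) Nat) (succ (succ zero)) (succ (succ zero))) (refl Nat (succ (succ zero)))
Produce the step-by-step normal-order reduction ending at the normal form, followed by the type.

normal-order reduction sequence:
  refl (Eq ((λ (h : Type₀) → h) Nat) (succ (succ zero)) (succ (succ zero))) (refl Nat (succ (succ zero)))
  ~> refl (Eq Nat (succ (succ zero)) (succ (succ zero))) (refl Nat (succ (succ zero)))
the term's type:
  Eq (Eq Nat (succ (succ zero)) (succ (succ zero))) (refl Nat (succ (succ zero))) (refl Nat (succ (succ zero)))


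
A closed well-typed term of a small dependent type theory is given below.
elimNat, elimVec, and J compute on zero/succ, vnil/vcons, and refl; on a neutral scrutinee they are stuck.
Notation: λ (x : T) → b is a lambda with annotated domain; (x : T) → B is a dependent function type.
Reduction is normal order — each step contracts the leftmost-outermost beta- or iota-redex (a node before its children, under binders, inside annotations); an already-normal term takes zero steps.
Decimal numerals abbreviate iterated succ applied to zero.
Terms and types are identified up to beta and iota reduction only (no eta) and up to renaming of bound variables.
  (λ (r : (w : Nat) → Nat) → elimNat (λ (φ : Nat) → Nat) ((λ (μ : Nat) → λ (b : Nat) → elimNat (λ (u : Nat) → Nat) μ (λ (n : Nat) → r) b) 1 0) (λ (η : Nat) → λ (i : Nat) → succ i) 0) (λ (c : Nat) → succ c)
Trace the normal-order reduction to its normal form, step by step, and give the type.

normal-order reduction:
  (λ (r : (w : Nat) → Nat) → elimNat (λ (φ : Nat) → Nat) ((λ (μ : Nat) → λ (b : Nat) → elimNat (λ (u : Nat) → Nat) μ (λ (n : Nat) → r) b) 1 0) (λ (η : Nat) → λ (i : Nat) → succ i) 0) (λ (c : Nat) → succ c)
  ~> elimNat (λ (r : Nat) → Nat) ((λ (w : Nat) → λ (φ : Nat) → elimNat (λ (μ : Nat) → Nat) w (λ (b : Nat) → λ (u : Nat) → succ u) φ) 1 0) (λ (n : Nat) → λ (η : Nat) → succ η) 0
  ~> (λ (r : Nat) → λ (w : Nat) → elimNat (λ (φ : Nat) → Nat) r (λ (μ : Nat) → λ (b : Nat) → succ b) w) 1 0
  ~> (λ (r : Nat) → elimNat (λ (w : Nat) → Nat) 1 (λ (φ : Nat) → λ (μ : Nat) → succ μ) r) 0
  ~> elimNat (λ (r : Nat) → Nat) 1 (λ (w : Nat) → λ (φ : Nat) → succ φ) 0
  ~> 1
inferred type:
  Nat


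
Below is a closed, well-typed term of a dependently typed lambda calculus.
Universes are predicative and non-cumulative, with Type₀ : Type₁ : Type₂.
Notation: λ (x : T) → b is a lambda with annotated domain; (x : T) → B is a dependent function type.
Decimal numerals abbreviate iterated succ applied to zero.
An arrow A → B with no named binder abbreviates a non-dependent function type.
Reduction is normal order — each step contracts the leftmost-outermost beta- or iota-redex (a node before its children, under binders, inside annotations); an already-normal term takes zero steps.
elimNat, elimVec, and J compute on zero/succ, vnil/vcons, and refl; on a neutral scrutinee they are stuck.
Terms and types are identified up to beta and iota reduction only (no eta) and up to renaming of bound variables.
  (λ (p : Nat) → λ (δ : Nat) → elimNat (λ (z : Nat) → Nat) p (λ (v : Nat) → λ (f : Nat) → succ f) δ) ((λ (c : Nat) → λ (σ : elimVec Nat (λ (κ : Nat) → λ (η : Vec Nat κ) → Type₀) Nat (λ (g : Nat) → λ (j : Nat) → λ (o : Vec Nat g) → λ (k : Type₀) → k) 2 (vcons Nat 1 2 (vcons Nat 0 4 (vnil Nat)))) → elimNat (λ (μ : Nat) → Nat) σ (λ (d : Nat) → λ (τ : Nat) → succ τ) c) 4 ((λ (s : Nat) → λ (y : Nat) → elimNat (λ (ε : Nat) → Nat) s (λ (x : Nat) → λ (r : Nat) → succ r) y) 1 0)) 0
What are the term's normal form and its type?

normal form:
  5
inferred type:
  Nat
observation: normalization takes exactly 21 steps under the normal-order strategy.


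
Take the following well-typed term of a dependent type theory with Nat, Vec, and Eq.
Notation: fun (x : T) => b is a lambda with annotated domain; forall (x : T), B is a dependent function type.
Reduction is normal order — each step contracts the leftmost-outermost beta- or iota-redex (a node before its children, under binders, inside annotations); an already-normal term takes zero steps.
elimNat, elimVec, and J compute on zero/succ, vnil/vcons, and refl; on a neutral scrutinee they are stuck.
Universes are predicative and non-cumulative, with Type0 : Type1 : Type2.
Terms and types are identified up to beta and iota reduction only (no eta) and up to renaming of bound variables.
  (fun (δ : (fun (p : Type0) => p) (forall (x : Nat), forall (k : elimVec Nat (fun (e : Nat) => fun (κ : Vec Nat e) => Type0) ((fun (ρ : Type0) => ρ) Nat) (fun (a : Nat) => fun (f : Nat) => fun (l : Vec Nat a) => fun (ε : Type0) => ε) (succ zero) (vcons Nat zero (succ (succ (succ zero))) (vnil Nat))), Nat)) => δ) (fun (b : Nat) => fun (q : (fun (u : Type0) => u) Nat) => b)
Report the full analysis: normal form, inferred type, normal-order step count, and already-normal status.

normal form:
  fun (δ : Nat) => fun (p : Nat) => δ
inferred type:
  forall (δ : Nat), forall (p : Nat), Nat
reduction steps (normal order): 2
already normal: no
first contracted redex: a beta-redex


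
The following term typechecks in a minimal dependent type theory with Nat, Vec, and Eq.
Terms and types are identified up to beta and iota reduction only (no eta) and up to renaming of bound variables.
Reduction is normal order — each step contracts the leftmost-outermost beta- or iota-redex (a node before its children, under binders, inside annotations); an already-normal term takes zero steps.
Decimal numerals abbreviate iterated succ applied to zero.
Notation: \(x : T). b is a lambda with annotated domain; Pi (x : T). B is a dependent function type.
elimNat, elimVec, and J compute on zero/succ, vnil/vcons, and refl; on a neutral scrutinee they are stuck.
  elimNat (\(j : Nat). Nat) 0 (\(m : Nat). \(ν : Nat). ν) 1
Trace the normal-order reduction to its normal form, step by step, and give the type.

normal-order reduction sequence:
  elimNat (\(j : Nat). Nat) 0 (\(m : Nat). \(ν : Nat). ν) 1
  ~> (\(j : Nat). \(m : Nat). m) 0 (elimNat (\(ν : Nat). Nat) 0 (\(μ : Nat). \(f : Nat). f) 0)
  ~> (\(j : Nat). j) (elimNat (\(m : Nat). Nat) 0 (\(ν : Nat). \(μ : Nat). μ) 0)
  ~> elimNat (\(j : Nat). Nat) 0 (\(m : Nat). \(ν : Nat). ν) 0
  ~> 0
the term's type:
  Nat


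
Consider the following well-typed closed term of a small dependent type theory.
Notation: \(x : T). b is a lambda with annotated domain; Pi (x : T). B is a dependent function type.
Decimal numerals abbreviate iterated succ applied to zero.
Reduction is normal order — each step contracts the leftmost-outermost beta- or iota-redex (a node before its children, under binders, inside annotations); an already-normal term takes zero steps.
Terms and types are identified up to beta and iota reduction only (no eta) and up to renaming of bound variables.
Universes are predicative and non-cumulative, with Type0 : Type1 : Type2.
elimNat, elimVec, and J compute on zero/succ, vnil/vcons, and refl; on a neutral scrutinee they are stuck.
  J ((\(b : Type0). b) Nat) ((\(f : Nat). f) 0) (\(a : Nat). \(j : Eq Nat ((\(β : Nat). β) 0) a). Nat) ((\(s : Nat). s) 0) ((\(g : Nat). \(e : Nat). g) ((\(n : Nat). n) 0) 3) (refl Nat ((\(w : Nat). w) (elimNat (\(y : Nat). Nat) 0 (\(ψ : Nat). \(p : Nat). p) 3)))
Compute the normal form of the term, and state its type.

reduced normal form:
  0
type:
  Nat
observation: the leftmost-outermost redex is a J iota-redex, and normalization takes 2 steps.


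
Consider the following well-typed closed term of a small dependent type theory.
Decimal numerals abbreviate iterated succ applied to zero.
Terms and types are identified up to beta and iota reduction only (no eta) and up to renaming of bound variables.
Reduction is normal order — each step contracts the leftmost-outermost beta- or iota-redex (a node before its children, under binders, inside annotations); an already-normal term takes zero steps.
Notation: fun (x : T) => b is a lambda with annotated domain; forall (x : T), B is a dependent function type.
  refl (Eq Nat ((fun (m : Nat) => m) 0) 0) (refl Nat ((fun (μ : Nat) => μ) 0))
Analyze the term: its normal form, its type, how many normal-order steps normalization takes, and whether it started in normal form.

resulting normal form:
  refl (Eq Nat 0 0) (refl Nat 0)
inferred type:
  Eq (Eq Nat 0 0) (refl Nat 0) (refl Nat 0)
reduction steps (normal order): 2
term was already normal: no
first contracted redex: a beta-redex


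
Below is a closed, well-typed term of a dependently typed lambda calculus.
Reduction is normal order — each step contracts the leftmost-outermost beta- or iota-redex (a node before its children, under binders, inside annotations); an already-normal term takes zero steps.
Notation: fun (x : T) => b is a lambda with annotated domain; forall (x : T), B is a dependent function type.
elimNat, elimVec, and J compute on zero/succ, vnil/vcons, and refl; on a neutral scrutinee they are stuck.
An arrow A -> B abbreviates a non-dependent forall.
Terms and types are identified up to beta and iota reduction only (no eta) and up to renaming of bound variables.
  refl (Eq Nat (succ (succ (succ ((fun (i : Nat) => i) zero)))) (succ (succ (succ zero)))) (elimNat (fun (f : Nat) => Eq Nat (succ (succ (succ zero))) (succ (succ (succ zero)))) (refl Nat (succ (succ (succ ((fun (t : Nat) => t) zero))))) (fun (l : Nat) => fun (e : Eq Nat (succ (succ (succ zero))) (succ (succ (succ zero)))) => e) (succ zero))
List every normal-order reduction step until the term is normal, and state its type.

reduction (normal order):
  refl (Eq Nat (succ (succ (succ ((fun (i : Nat) => i) zero)))) (succ (succ (succ zero)))) (elimNat (fun (f : Nat) => Eq Nat (succ (succ (succ zero))) (succ (succ (succ zero)))) (refl Nat (succ (succ (succ ((fun (t : Nat) => t) zero))))) (fun (l : Nat) => fun (e : Eq Nat (succ (succ (succ zero))) (succ (succ (succ zero)))) => e) (succ zero))
  ~> refl (Eq Nat (succ (succ (succ zero))) (succ (succ (succ zero)))) (elimNat (fun (i : Nat) => Eq Nat (succ (succ (succ zero))) (succ (succ (succ zero)))) (refl Nat (succ (succ (succ ((fun (f : Nat) => f) zero))))) (fun (t : Nat) => fun (l : Eq Nat (succ (succ (succ zero))) (succ (succ (succ zero)))) => l) (succ zero))
  ~> refl (Eq Nat (succ (succ (succ zero))) (succ (succ (succ zero)))) ((fun (i : Nat) => fun (f : Eq Nat (succ (succ (succ zero))) (succ (succ (succ zero)))) => f) zero (elimNat (fun (t : Nat) => Eq Nat (succ (succ (succ zero))) (succ (succ (succ zero)))) (refl Nat (succ (succ (succ ((fun (l : Nat) => l) zero))))) (fun (e : Nat) => fun (z : Eq Nat (succ (succ (succ zero))) (succ (succ (succ zero)))) => z) zero))
  ~> refl (Eq Nat (succ (succ (succ zero))) (succ (succ (succ zero)))) ((fun (i : Eq Nat (succ (succ (succ zero))) (succ (succ (succ zero)))) => i) (elimNat (fun (f : Nat) => Eq Nat (succ (succ (succ zero))) (succ (succ (succ zero)))) (refl Nat (succ (succ (succ ((fun (t : Nat) => t) zero))))) (fun (l : Nat) => fun (e : Eq Nat (succ (succ (succ zero))) (succ (succ (succ zero)))) => e) zero))
  ~> refl (Eq Nat (succ (succ (succ zero))) (succ (succ (succ zero)))) (elimNat (fun (i : Nat) => Eq Nat (succ (succ (succ zero))) (succ (succ (succ zero)))) (refl Nat (succ (succ (succ ((fun (f : Nat) => f) zero))))) (fun (t : Nat) => fun (l : Eq Nat (succ (succ (succ zero))) (succ (succ (succ zero)))) => l) zero)
  ~> refl (Eq Nat (succ (succ (succ zero))) (succ (succ (succ zero)))) (refl Nat (succ (succ (succ ((fun (i : Nat) => i) zero)))))
  ~> refl (Eq Nat (succ (succ (succ zero))) (succ (succ (succ zero)))) (refl Nat (succ (succ (succ zero))))
the term's type:
  Eq (Eq Nat (succ (succ (succ zero))) (succ (succ (succ zero)))) (refl Nat (succ (succ (succ zero)))) (refl Nat (succ (succ (succ zero))))


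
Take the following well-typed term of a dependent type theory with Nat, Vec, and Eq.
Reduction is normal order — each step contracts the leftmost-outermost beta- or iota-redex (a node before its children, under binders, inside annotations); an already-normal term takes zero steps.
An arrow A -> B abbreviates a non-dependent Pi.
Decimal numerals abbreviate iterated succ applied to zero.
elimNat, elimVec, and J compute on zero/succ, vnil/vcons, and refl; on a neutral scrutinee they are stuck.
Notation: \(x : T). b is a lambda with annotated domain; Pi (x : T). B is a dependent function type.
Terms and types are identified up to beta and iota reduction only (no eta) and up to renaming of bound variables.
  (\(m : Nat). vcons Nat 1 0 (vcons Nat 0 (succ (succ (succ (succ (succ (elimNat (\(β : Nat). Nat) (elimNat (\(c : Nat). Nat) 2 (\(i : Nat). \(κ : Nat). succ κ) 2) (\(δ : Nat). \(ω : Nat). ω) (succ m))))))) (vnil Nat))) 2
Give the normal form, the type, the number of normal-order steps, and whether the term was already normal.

normal form:
  vcons Nat 1 0 (vcons Nat 0 9 (vnil Nat))
type:
  Vec Nat 2
reduction steps (normal order): 18
started in normal form: no
first contracted redex: a beta-redex


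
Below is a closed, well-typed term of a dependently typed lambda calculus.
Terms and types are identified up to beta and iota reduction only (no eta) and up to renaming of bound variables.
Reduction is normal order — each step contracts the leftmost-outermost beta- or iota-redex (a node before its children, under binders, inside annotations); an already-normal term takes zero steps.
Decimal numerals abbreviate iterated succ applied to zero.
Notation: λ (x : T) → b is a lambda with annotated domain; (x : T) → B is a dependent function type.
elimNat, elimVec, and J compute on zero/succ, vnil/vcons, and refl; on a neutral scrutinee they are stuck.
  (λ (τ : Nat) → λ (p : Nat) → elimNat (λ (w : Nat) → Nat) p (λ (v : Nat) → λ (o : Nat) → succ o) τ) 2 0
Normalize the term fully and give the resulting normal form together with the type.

resulting normal form:
  2
type:
  Nat


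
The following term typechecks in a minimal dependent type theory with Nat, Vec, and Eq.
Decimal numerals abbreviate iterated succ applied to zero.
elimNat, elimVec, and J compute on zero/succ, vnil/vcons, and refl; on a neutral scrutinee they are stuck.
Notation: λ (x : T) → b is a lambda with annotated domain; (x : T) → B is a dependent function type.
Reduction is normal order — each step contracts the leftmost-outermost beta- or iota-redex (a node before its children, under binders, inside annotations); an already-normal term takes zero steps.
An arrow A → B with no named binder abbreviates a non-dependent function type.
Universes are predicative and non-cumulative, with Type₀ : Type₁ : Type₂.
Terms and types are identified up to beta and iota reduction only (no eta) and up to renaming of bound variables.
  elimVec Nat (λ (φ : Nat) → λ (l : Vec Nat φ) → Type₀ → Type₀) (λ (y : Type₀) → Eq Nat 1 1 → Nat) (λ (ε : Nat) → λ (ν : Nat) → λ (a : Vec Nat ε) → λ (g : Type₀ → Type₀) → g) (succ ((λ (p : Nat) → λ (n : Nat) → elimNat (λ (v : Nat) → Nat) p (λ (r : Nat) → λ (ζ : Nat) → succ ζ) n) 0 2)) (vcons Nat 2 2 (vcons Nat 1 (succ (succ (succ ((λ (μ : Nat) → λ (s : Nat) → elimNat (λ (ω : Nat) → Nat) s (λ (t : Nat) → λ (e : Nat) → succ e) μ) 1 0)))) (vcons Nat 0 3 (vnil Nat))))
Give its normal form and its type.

reduced normal form:
  λ (φ : Type₀) → Eq Nat 1 1 → Nat
type:
  Type₀ → Type₀
observation: the term reaches its normal form after 16 normal-order steps.


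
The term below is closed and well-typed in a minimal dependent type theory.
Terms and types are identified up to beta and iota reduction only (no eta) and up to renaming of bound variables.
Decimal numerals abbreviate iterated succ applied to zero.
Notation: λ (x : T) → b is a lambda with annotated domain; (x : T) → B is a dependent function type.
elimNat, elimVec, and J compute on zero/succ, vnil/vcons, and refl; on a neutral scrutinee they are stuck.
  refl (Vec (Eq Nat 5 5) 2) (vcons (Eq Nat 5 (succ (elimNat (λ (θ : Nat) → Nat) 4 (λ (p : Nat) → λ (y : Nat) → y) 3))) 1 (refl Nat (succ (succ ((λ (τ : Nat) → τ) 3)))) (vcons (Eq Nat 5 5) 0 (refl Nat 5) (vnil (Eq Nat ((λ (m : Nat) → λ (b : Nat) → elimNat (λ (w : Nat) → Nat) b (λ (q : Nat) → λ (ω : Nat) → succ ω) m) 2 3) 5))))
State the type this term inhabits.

type:
  Eq (Vec (Eq Nat 5 5) 2) (vcons (Eq Nat 5 5) 1 (refl Nat 5) (vcons (Eq Nat 5 5) 0 (refl Nat 5) (vnil (Eq Nat 5 5)))) (vcons (Eq Nat 5 5) 1 (refl Nat 5) (vcons (Eq Nat 5 5) 0 (refl Nat 5) (vnil (Eq Nat 5 5))))


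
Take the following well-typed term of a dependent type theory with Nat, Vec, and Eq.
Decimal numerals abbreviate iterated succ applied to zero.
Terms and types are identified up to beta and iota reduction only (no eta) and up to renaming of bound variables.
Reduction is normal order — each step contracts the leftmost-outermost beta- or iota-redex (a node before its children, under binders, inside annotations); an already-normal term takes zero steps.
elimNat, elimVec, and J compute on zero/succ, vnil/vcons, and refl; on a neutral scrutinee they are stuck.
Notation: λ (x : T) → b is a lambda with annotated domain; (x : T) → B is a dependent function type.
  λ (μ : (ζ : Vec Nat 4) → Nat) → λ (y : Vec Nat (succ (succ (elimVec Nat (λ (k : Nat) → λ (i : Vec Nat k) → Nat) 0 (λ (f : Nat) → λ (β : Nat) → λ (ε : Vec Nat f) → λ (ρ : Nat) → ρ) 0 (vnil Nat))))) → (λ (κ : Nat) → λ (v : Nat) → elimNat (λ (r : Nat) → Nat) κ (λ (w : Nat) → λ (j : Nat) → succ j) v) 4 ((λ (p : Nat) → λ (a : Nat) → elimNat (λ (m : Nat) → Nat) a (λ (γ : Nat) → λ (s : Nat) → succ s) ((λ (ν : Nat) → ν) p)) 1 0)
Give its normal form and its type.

resulting normal form:
  λ (μ : (ζ : Vec Nat 4) → Nat) → λ (y : Vec Nat 2) → 5
inferred type:
  (μ : (ζ : Vec Nat 4) → Nat) → (y : Vec Nat 2) → Nat
observation: 14 normal-order steps normalize the term, beginning with an elimVec iota-redex.


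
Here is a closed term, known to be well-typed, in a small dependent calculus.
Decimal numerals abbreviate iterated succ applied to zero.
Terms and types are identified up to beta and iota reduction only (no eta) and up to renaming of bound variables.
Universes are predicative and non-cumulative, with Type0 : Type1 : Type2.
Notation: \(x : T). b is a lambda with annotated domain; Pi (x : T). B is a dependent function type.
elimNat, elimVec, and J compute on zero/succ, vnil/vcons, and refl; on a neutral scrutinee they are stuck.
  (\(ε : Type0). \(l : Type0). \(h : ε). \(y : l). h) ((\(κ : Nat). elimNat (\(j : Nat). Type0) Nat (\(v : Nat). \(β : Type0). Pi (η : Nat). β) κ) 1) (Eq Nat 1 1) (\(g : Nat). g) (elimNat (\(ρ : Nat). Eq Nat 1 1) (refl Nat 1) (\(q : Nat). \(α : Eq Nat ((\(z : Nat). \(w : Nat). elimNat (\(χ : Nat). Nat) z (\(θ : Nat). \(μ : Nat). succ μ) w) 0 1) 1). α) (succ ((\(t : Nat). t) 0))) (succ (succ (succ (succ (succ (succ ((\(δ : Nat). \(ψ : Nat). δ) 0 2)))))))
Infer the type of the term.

type:
  Nat


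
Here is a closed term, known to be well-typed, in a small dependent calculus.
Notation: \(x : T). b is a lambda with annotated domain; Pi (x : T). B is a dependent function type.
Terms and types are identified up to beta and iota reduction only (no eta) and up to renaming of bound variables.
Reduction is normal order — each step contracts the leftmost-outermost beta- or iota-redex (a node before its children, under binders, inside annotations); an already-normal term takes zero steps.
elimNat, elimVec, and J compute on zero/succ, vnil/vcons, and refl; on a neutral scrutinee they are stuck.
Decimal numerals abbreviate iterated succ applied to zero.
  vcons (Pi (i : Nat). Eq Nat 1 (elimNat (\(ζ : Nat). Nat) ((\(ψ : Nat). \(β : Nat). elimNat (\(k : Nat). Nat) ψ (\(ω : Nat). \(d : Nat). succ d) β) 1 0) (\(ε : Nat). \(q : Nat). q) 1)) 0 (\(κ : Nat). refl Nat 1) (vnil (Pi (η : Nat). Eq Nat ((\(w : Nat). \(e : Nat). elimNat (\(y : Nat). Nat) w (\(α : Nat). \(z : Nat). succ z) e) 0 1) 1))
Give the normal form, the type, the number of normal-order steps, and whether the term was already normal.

normal form:
  vcons (Pi (i : Nat). Eq Nat 1 1) 0 (\(ζ : Nat). refl Nat 1) (vnil (Pi (ψ : Nat). Eq Nat 1 1))
type:
  Vec (Pi (i : Nat). Eq Nat 1 1) 1
normal-order step count: 13
started in normal form: no
first contracted redex: an elimNat iota-redex


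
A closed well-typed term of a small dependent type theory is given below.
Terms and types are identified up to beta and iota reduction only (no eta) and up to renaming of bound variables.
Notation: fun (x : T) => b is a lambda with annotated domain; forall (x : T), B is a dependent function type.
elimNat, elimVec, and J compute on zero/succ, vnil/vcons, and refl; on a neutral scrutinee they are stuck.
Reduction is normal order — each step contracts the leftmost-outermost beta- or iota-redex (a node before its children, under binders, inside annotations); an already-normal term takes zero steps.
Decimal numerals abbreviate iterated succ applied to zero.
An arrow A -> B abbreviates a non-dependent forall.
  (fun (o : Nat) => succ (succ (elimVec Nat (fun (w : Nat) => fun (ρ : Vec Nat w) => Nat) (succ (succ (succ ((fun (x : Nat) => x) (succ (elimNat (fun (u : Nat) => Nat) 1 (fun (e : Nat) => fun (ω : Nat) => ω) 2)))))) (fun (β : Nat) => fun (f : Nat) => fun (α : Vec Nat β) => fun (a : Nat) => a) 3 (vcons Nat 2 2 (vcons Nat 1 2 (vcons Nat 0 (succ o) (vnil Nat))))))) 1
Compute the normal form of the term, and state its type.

normal form:
  7
type:
  Nat


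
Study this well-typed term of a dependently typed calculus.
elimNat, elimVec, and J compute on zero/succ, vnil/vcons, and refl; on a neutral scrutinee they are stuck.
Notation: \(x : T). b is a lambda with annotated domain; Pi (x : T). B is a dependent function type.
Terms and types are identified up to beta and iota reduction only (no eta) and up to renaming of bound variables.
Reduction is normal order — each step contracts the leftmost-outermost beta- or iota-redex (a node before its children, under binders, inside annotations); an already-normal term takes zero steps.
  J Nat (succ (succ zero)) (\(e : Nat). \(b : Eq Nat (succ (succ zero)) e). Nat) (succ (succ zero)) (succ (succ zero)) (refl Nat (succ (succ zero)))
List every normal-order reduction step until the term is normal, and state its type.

normal-order reduction sequence:
  J Nat (succ (succ zero)) (\(e : Nat). \(b : Eq Nat (succ (succ zero)) e). Nat) (succ (succ zero)) (succ (succ zero)) (refl Nat (succ (succ zero)))
  ~> succ (succ zero)
the term's type:
  Nat


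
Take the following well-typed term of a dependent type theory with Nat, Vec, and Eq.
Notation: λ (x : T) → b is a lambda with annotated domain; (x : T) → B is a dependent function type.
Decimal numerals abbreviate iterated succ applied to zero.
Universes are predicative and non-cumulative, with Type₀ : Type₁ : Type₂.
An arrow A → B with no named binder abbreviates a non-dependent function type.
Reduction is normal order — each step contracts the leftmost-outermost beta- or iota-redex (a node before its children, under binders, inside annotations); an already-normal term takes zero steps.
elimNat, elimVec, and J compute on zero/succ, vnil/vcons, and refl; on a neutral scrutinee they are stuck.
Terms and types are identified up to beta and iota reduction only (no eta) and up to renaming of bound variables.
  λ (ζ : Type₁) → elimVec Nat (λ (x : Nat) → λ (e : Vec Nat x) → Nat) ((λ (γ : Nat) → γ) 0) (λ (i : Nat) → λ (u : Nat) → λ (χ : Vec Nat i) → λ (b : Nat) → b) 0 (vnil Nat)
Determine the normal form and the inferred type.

resulting normal form:
  λ (ζ : Type₁) → 0
the term's type:
  Type₁ → Nat
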